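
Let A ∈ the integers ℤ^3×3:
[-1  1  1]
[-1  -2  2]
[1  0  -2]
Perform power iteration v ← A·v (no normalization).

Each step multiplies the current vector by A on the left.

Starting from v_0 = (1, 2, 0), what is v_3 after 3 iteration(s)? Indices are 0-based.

v_0 = (1, 2, 0).
v_1 = A·v_0 = (1, -5, 1).
v_2 = A·v_1 = (-5, 11, -1).
v_3 = A·v_2 = (15, -19, -3).

v_3 = (15, -19, -3)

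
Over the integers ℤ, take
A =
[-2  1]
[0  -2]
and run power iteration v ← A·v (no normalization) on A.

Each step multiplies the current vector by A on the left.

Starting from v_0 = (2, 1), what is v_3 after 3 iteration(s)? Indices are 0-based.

v_0 = (2, 1).
v_1 = A·v_0 = (-3, -2).
v_2 = A·v_1 = (4, 4).
v_3 = A·v_2 = (-4, -8).

v_3 = (-4, -8)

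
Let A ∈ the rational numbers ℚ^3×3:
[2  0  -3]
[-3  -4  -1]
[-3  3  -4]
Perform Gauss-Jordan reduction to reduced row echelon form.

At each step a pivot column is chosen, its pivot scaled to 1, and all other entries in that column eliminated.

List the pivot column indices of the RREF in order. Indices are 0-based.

[1] R0 /= 2  ⇒  (1, 0, -3/2)
     R1 -= -3·R0  ⇒  (0, -4, -11/2)
     R2 -= -3·R0  ⇒  (0, 3, -17/2)
[2] R1 /= -4  ⇒  (0, 1, 11/8)
     R2 -= 3·R1  ⇒  (0, 0, -101/8)
[3] R2 /= -101/8  ⇒  (0, 0, 1)
     R0 -= -3/2·R2  ⇒  (1, 0, 0)
     R1 -= 11/8·R2  ⇒  (0, 1, 0)

pivot columns: 0, 1, 2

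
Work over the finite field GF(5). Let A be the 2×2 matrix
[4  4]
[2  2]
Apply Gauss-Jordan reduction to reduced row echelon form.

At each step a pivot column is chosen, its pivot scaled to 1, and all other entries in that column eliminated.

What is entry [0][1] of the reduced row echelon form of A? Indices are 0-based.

M[0][1] = 1

step 1: normalize row 0 (÷4) = (1, 1)
  row 1: subtract 2×row0 = (0, 0)
skip col 1 (zero from row 1)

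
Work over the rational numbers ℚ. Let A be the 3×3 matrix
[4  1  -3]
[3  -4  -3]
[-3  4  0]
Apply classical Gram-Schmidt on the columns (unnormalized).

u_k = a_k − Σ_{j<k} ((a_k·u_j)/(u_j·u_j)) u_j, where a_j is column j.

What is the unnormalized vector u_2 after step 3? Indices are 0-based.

u_2 = (0, -3/2, -3/2)

Step 1: u_0 = a_0 = (4, 3, -3).
Step 2: u_1 = a_1 − (-10/17)·u_0 = (57/17, -38/17, 38/17).
Step 3: u_2 = a_2 − (-21/34)·u_0 − (-3/19)·u_1 = (0, -3/2, -3/2).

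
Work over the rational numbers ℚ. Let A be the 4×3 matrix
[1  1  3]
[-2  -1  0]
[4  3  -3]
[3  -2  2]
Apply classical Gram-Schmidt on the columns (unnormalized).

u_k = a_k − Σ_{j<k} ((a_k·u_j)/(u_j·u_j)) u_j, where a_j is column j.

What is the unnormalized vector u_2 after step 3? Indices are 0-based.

u_2 = (445/123, -61/123, -52/41, 19/123)

Step 1: u_0 = a_0 = (1, -2, 4, 3).
Step 2: u_1 = a_1 − (3/10)·u_0 = (7/10, -2/5, 9/5, -29/10).
Step 3: u_2 = a_2 − (-1/10)·u_0 − (-91/123)·u_1 = (445/123, -61/123, -52/41, 19/123).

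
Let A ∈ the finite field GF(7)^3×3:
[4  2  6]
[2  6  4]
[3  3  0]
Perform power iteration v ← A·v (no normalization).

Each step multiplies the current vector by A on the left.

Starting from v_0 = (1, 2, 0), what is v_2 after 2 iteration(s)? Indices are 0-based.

v_2 = (2, 3, 3)

v_0 = (1, 2, 0).
v_1 = A·v_0 = (1, 0, 2).
v_2 = A·v_1 = (2, 3, 3).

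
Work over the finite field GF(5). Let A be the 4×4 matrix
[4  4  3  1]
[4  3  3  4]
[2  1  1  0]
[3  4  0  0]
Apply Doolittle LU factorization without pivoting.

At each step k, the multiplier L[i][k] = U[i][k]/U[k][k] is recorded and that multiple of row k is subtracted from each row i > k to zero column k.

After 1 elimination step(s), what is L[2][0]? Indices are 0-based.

L[2][0] = 3

[col 0] pivot 4
  R1 -= 1*R0 → (0, 4, 0, 3)  (L[1][0] := 1)
  R2 -= 3*R0 → (0, 4, 2, 2)  (L[2][0] := 3)
  R3 -= 2*R0 → (0, 1, 4, 3)  (L[3][0] := 2)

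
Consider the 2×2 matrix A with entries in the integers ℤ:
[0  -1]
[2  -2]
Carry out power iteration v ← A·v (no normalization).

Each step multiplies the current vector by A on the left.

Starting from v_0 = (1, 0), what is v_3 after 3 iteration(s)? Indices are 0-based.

v_0 = (1, 0).
v_1 = A·v_0 = (0, 2).
v_2 = A·v_1 = (-2, -4).
v_3 = A·v_2 = (4, 4).

v_3 = (4, 4)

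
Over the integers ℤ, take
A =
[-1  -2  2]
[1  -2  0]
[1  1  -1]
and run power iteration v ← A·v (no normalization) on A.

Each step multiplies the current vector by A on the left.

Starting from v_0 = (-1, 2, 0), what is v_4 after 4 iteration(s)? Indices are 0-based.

v_4 = (107, -49, -77)

v_0 = (-1, 2, 0).
v_1 = A·v_0 = (-3, -5, 1).
v_2 = A·v_1 = (15, 7, -9).
v_3 = A·v_2 = (-47, 1, 31).
v_4 = A·v_3 = (107, -49, -77).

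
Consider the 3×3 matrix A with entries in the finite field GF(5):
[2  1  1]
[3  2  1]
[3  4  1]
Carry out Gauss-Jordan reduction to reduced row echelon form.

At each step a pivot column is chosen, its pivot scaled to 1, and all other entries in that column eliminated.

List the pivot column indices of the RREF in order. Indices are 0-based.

[1] R0 /= 2  ⇒  (1, 3, 3)
     R1 -= 3·R0  ⇒  (0, 3, 2)
     R2 -= 3·R0  ⇒  (0, 0, 2)
[2] R1 /= 3  ⇒  (0, 1, 4)
     R0 -= 3·R1  ⇒  (1, 0, 1)
[3] R2 /= 2  ⇒  (0, 0, 1)
     R0 -= 1·R2  ⇒  (1, 0, 0)
     R1 -= 4·R2  ⇒  (0, 1, 0)

pivot columns: 0, 1, 2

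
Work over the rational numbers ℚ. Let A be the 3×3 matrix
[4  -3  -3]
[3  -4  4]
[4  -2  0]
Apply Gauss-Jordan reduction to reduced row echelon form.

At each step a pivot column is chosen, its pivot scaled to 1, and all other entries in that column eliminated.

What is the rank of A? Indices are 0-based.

[1] R0 /= 4  ⇒  (1, -3/4, -3/4)
     R1 -= 3·R0  ⇒  (0, -7/4, 25/4)
     R2 -= 4·R0  ⇒  (0, 1, 3)
[2] R1 /= -7/4  ⇒  (0, 1, -25/7)
     R0 -= -3/4·R1  ⇒  (1, 0, -24/7)
     R2 -= 1·R1  ⇒  (0, 0, 46/7)
[3] R2 /= 46/7  ⇒  (0, 0, 1)
     R0 -= -24/7·R2  ⇒  (1, 0, 0)
     R1 -= -25/7·R2  ⇒  (0, 1, 0)

rank = 3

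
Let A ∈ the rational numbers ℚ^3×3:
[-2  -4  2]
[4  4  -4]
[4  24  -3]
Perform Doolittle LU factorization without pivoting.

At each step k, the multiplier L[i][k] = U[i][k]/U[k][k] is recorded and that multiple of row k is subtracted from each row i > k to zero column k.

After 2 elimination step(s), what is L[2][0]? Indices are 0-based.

[col 0] pivot -2
  R1 -= -2*R0 → (0, -4, 0)  (L[1][0] := -2)
  R2 -= -2*R0 → (0, 16, 1)  (L[2][0] := -2)
[col 1] pivot -4
  R2 -= -4*R1 → (0, 0, 1)  (L[2][1] := -4)

L[2][0] = -2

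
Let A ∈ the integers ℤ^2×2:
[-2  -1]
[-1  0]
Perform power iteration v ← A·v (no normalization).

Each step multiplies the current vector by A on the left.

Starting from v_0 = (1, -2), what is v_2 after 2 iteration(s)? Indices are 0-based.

v_0 = (1, -2).
v_1 = A·v_0 = (0, -1).
v_2 = A·v_1 = (1, 0).

v_2 = (1, 0)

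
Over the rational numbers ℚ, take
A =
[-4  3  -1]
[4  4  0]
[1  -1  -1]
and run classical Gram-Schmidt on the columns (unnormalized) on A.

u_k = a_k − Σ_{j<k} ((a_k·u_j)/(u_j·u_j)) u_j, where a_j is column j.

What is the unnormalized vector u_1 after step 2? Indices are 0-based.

Step 1: u_0 = a_0 = (-4, 4, 1).
Step 2: u_1 = a_1 − (1/11)·u_0 = (37/11, 40/11, -12/11).

u_1 = (37/11, 40/11, -12/11)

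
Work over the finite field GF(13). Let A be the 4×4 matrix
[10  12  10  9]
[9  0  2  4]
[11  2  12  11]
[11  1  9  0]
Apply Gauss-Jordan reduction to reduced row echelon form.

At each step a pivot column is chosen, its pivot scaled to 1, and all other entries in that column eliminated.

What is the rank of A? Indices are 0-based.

rank = 4

step 1: normalize row 0 (÷10) = (1, 9, 1, 10)
  row 1: subtract 9×row0 = (0, 10, 6, 5)
  row 2: subtract 11×row0 = (0, 7, 1, 5)
  row 3: subtract 11×row0 = (0, 6, 11, 7)
step 2: normalize row 1 (÷10) = (0, 1, 11, 7)
  row 0: subtract 9×row1 = (1, 0, 6, 12)
  row 2: subtract 7×row1 = (0, 0, 2, 8)
  row 3: subtract 6×row1 = (0, 0, 10, 4)
step 3: normalize row 2 (÷2) = (0, 0, 1, 4)
  row 0: subtract 6×row2 = (1, 0, 0, 1)
  row 1: subtract 11×row2 = (0, 1, 0, 2)
  row 3: subtract 10×row2 = (0, 0, 0, 3)
step 4: normalize row 3 (÷3) = (0, 0, 0, 1)
  row 0: subtract 1×row3 = (1, 0, 0, 0)
  row 1: subtract 2×row3 = (0, 1, 0, 0)
  row 2: subtract 4×row3 = (0, 0, 1, 0)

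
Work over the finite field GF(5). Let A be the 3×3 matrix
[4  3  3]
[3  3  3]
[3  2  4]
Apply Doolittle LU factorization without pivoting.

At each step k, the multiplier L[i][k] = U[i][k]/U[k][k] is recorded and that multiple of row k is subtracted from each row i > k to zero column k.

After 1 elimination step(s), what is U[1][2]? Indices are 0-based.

k=0: U[0][0]=4
  eliminate (1,0): mult=2, new row 1: (0, 2, 2); set L[1][0]=2
  eliminate (2,0): mult=2, new row 2: (0, 1, 3); set L[2][0]=2

U[1][2] = 2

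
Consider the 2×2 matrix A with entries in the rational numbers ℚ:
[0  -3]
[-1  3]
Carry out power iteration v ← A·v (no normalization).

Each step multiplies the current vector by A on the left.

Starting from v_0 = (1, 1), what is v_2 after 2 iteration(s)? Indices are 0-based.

v_2 = (-6, 9)

v_0 = (1, 1).
v_1 = A·v_0 = (-3, 2).
v_2 = A·v_1 = (-6, 9).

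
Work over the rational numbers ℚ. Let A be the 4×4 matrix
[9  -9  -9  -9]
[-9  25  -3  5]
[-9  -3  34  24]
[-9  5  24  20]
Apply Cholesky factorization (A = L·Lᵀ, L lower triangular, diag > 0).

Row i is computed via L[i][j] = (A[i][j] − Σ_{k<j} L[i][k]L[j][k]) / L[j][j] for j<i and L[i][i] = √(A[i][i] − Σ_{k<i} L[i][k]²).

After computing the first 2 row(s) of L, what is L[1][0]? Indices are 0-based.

Step 1: L[0][0] = √(9) = 3.
  L[1][0] = (-9) / L[0][0] = -3.
Step 2: L[1][1] = √(16) = 4.

L[1][0] = -3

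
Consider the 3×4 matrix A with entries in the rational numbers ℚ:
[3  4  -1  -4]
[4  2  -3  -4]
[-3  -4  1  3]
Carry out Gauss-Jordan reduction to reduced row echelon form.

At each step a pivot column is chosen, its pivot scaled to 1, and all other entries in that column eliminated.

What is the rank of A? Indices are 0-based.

[1] R0 /= 3  ⇒  (1, 4/3, -1/3, -4/3)
     R1 -= 4·R0  ⇒  (0, -10/3, -5/3, 4/3)
     R2 -= -3·R0  ⇒  (0, 0, 0, -1)
[2] R1 /= -10/3  ⇒  (0, 1, 1/2, -2/5)
     R0 -= 4/3·R1  ⇒  (1, 0, -1, -4/5)
column 2 empty below row 2
[3] R2 /= -1  ⇒  (0, 0, 0, 1)
     R0 -= -4/5·R2  ⇒  (1, 0, -1, 0)
     R1 -= -2/5·R2  ⇒  (0, 1, 1/2, 0)

rank = 3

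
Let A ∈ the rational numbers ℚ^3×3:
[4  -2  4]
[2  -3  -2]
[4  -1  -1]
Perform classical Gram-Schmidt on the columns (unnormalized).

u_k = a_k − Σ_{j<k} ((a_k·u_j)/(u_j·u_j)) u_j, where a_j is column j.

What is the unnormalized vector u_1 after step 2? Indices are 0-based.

Step 1: u_0 = a_0 = (4, 2, 4).
Step 2: u_1 = a_1 − (-1/2)·u_0 = (0, -2, 1).

u_1 = (0, -2, 1)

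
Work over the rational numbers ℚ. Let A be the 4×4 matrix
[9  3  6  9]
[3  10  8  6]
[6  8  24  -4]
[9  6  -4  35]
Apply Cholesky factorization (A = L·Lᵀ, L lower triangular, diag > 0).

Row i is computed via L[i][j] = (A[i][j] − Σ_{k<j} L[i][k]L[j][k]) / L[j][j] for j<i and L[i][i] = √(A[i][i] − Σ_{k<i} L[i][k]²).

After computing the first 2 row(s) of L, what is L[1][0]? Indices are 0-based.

L[1][0] = 1

Step 1: L[0][0] = √(9) = 3.
  L[1][0] = (3) / L[0][0] = 1.
Step 2: L[1][1] = √(9) = 3.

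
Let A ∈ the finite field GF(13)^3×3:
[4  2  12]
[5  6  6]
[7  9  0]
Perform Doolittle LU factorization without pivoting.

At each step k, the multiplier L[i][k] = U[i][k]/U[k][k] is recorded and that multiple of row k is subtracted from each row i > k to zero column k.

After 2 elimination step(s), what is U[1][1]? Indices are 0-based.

k=0: U[0][0]=4
  eliminate (1,0): mult=11, new row 1: (0, 10, 4); set L[1][0]=11
  eliminate (2,0): mult=5, new row 2: (0, 12, 5); set L[2][0]=5
k=1: U[1][1]=10
  eliminate (2,1): mult=9, new row 2: (0, 0, 8); set L[2][1]=9

U[1][1] = 10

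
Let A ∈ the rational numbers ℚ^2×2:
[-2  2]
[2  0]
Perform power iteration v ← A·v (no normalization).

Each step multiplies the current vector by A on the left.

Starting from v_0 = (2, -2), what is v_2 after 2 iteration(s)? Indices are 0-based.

v_0 = (2, -2).
v_1 = A·v_0 = (-8, 4).
v_2 = A·v_1 = (24, -16).

v_2 = (24, -16)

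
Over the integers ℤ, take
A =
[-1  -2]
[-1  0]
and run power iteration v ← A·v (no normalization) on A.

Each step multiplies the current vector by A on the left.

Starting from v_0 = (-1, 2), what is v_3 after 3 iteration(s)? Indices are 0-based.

v_0 = (-1, 2).
v_1 = A·v_0 = (-3, 1).
v_2 = A·v_1 = (1, 3).
v_3 = A·v_2 = (-7, -1).

v_3 = (-7, -1)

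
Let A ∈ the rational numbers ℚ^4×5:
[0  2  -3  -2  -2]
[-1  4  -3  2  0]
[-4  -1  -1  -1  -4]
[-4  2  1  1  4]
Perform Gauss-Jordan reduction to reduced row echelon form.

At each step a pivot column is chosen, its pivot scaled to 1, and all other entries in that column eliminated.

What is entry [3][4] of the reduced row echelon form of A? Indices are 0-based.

[1] R0 <-> R1
[1] R0 /= -1  ⇒  (1, -4, 3, -2, 0)
     R2 -= -4·R0  ⇒  (0, -17, 11, -9, -4)
     R3 -= -4·R0  ⇒  (0, -14, 13, -7, 4)
[2] R1 /= 2  ⇒  (0, 1, -3/2, -1, -1)
     R0 -= -4·R1  ⇒  (1, 0, -3, -6, -4)
     R2 -= -17·R1  ⇒  (0, 0, -29/2, -26, -21)
     R3 -= -14·R1  ⇒  (0, 0, -8, -21, -10)
[3] R2 /= -29/2  ⇒  (0, 0, 1, 52/29, 42/29)
     R0 -= -3·R2  ⇒  (1, 0, 0, -18/29, 10/29)
     R1 -= -3/2·R2  ⇒  (0, 1, 0, 49/29, 34/29)
     R3 -= -8·R2  ⇒  (0, 0, 0, -193/29, 46/29)
[4] R3 /= -193/29  ⇒  (0, 0, 0, 1, -46/193)
     R0 -= -18/29·R3  ⇒  (1, 0, 0, 0, 38/193)
     R1 -= 49/29·R3  ⇒  (0, 1, 0, 0, 304/193)
     R2 -= 52/29·R3  ⇒  (0, 0, 1, 0, 362/193)

M[3][4] = -46/193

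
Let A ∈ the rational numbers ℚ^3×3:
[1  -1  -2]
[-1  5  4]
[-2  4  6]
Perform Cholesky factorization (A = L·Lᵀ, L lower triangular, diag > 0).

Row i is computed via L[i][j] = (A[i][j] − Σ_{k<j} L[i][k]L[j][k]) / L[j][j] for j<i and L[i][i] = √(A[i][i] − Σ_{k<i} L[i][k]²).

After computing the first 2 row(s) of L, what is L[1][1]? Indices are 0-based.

L[1][1] = 2

Step 1: L[0][0] = √(1) = 1.
  L[1][0] = (-1) / L[0][0] = -1.
Step 2: L[1][1] = √(4) = 2.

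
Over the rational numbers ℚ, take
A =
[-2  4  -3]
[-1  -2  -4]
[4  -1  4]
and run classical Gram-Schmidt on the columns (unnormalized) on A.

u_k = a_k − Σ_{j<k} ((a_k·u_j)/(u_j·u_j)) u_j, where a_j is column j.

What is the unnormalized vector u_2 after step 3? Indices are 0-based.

Step 1: u_0 = a_0 = (-2, -1, 4).
Step 2: u_1 = a_1 − (-10/21)·u_0 = (64/21, -52/21, 19/21).
Step 3: u_2 = a_2 − (26/21)·u_0 − (92/341)·u_1 = (-459/341, -714/341, -408/341).

u_2 = (-459/341, -714/341, -408/341)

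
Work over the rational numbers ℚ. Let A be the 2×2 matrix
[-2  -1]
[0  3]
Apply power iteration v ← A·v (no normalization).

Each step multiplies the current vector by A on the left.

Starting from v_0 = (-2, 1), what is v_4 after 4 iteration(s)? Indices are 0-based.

v_0 = (-2, 1).
v_1 = A·v_0 = (3, 3).
v_2 = A·v_1 = (-9, 9).
v_3 = A·v_2 = (9, 27).
v_4 = A·v_3 = (-45, 81).

v_4 = (-45, 81)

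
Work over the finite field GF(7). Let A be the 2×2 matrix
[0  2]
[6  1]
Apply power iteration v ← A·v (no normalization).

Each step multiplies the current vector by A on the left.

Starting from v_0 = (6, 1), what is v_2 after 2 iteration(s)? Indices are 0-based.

v_0 = (6, 1).
v_1 = A·v_0 = (2, 2).
v_2 = A·v_1 = (4, 0).

v_2 = (4, 0)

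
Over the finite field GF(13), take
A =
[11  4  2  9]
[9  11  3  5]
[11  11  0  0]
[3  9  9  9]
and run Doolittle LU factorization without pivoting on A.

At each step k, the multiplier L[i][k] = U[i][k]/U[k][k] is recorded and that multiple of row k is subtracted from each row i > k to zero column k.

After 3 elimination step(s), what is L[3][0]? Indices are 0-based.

L[3][0] = 5

k=0: U[0][0]=11
  eliminate (1,0): mult=2, new row 1: (0, 3, 12, 0); set L[1][0]=2
  eliminate (2,0): mult=1, new row 2: (0, 7, 11, 4); set L[2][0]=1
  eliminate (3,0): mult=5, new row 3: (0, 2, 12, 3); set L[3][0]=5
k=1: U[1][1]=3
  eliminate (2,1): mult=11, new row 2: (0, 0, 9, 4); set L[2][1]=11
  eliminate (3,1): mult=5, new row 3: (0, 0, 4, 3); set L[3][1]=5
k=2: U[2][2]=9
  eliminate (3,2): mult=12, new row 3: (0, 0, 0, 7); set L[3][2]=12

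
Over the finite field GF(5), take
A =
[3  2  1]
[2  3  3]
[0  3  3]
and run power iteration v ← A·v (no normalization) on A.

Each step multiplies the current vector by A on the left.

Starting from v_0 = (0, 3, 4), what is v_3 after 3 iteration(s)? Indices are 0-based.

v_3 = (2, 2, 1)

v_0 = (0, 3, 4).
v_1 = A·v_0 = (0, 1, 1).
v_2 = A·v_1 = (3, 1, 1).
v_3 = A·v_2 = (2, 2, 1).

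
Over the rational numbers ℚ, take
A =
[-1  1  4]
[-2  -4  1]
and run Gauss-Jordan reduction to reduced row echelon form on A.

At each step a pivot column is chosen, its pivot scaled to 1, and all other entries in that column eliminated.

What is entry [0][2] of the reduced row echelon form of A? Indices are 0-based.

pivot(0,0)=-1: scale R0 → (1, -1, -4)
  clear (1,0): R1 −= (-2)R0 → (0, -6, -7)
pivot(1,1)=-6: scale R1 → (0, 1, 7/6)
  clear (0,1): R0 −= (-1)R1 → (1, 0, -17/6)

M[0][2] = -17/6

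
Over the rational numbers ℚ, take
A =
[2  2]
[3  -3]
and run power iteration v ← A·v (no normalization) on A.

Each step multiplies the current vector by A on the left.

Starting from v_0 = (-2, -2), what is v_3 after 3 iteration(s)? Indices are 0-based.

v_3 = (-80, 24)

v_0 = (-2, -2).
v_1 = A·v_0 = (-8, 0).
v_2 = A·v_1 = (-16, -24).
v_3 = A·v_2 = (-80, 24).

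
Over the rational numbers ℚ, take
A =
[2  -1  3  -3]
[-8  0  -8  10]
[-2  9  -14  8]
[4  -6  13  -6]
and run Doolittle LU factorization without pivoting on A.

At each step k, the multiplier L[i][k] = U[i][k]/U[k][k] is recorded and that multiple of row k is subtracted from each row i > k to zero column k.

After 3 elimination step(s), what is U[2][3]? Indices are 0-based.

[col 0] pivot 2
  R1 -= -4*R0 → (0, -4, 4, -2)  (L[1][0] := -4)
  R2 -= -1*R0 → (0, 8, -11, 5)  (L[2][0] := -1)
  R3 -= 2*R0 → (0, -4, 7, 0)  (L[3][0] := 2)
[col 1] pivot -4
  R2 -= -2*R1 → (0, 0, -3, 1)  (L[2][1] := -2)
  R3 -= 1*R1 → (0, 0, 3, 2)  (L[3][1] := 1)
[col 2] pivot -3
  R3 -= -1*R2 → (0, 0, 0, 3)  (L[3][2] := -1)

U[2][3] = 1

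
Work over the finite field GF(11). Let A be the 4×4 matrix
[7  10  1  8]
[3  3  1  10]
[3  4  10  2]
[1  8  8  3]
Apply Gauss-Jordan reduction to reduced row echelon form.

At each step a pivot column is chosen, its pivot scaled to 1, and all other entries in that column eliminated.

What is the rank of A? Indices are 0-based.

rank = 4

pivot(0,0)=7: scale R0 → (1, 3, 8, 9)
  clear (1,0): R1 −= (3)R0 → (0, 5, 10, 5)
  clear (2,0): R2 −= (3)R0 → (0, 6, 8, 8)
  clear (3,0): R3 −= (1)R0 → (0, 5, 0, 5)
pivot(1,1)=5: scale R1 → (0, 1, 2, 1)
  clear (0,1): R0 −= (3)R1 → (1, 0, 2, 6)
  clear (2,1): R2 −= (6)R1 → (0, 0, 7, 2)
  clear (3,1): R3 −= (5)R1 → (0, 0, 1, 0)
pivot(2,2)=7: scale R2 → (0, 0, 1, 5)
  clear (0,2): R0 −= (2)R2 → (1, 0, 0, 7)
  clear (1,2): R1 −= (2)R2 → (0, 1, 0, 2)
  clear (3,2): R3 −= (1)R2 → (0, 0, 0, 6)
pivot(3,3)=6: scale R3 → (0, 0, 0, 1)
  clear (0,3): R0 −= (7)R3 → (1, 0, 0, 0)
  clear (1,3): R1 −= (2)R3 → (0, 1, 0, 0)
  clear (2,3): R2 −= (5)R3 → (0, 0, 1, 0)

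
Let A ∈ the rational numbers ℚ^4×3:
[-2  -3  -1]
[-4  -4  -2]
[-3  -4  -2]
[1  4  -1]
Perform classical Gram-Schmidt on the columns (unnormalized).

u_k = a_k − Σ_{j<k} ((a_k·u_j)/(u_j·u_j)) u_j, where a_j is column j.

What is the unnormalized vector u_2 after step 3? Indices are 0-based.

u_2 = (-4/19, 64/133, -157/266, -71/266)

Step 1: u_0 = a_0 = (-2, -4, -3, 1).
Step 2: u_1 = a_1 − (19/15)·u_0 = (-7/15, 16/15, -1/5, 41/15).
Step 3: u_2 = a_2 − (1/2)·u_0 − (-60/133)·u_1 = (-4/19, 64/133, -157/266, -71/266).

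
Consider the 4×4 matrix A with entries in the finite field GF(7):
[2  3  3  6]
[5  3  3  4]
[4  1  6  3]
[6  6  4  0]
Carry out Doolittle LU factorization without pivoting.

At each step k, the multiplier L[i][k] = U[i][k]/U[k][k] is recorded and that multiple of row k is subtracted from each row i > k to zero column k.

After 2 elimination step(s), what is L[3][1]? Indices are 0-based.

Step 1: pivot at (0,0) is 2.
  row1 ← row1 − (6)·row0  ⇒  L[1][0]=6, U row1=(0, 6, 6, 3)
  row2 ← row2 − (2)·row0  ⇒  L[2][0]=2, U row2=(0, 2, 0, 5)
  row3 ← row3 − (3)·row0  ⇒  L[3][0]=3, U row3=(0, 4, 2, 3)
Step 2: pivot at (1,1) is 6.
  row2 ← row2 − (5)·row1  ⇒  L[2][1]=5, U row2=(0, 0, 5, 4)
  row3 ← row3 − (3)·row1  ⇒  L[3][1]=3, U row3=(0, 0, 5, 1)

L[3][1] = 3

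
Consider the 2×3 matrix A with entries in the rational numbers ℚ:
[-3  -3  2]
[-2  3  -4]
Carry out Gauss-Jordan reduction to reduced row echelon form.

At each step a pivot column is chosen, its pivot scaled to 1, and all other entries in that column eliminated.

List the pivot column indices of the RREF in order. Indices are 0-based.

step 1: normalize row 0 (÷-3) = (1, 1, -2/3)
  row 1: subtract -2×row0 = (0, 5, -16/3)
step 2: normalize row 1 (÷5) = (0, 1, -16/15)
  row 0: subtract 1×row1 = (1, 0, 2/5)

pivot columns: 0, 1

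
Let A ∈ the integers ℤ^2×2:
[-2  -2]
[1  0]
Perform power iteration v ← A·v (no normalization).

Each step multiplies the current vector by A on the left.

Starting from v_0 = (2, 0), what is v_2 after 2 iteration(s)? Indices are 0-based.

v_2 = (4, -4)

v_0 = (2, 0).
v_1 = A·v_0 = (-4, 2).
v_2 = A·v_1 = (4, -4).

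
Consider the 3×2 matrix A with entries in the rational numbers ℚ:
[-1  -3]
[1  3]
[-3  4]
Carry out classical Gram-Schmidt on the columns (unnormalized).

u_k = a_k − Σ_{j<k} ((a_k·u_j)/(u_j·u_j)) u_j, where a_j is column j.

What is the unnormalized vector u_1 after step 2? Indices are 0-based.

u_1 = (-39/11, 39/11, 26/11)

Step 1: u_0 = a_0 = (-1, 1, -3).
Step 2: u_1 = a_1 − (-6/11)·u_0 = (-39/11, 39/11, 26/11).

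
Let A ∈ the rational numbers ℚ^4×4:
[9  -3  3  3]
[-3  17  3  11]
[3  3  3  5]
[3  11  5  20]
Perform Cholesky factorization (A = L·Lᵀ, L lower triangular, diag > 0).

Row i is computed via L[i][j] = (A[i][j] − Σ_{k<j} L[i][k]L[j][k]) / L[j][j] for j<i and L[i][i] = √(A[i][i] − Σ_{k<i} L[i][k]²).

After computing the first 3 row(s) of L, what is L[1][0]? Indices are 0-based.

Step 1: L[0][0] = √(9) = 3.
  L[1][0] = (-3) / L[0][0] = -1.
Step 2: L[1][1] = √(16) = 4.
  L[2][0] = (3) / L[0][0] = 1.
  L[2][1] = (4) / L[1][1] = 1.
Step 3: L[2][2] = √(1) = 1.

L[1][0] = -1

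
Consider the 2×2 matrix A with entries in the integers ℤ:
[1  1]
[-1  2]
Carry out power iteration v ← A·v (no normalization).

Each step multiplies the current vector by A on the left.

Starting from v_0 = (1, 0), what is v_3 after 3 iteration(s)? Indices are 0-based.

v_0 = (1, 0).
v_1 = A·v_0 = (1, -1).
v_2 = A·v_1 = (0, -3).
v_3 = A·v_2 = (-3, -6).

v_3 = (-3, -6)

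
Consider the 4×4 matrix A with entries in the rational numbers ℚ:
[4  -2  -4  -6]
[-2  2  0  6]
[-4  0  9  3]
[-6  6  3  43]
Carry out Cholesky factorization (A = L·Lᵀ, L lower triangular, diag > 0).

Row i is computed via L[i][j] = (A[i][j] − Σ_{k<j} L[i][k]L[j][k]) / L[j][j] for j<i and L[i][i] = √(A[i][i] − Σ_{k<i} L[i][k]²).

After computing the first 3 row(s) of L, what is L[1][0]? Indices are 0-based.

L[1][0] = -1

Step 1: L[0][0] = √(4) = 2.
  L[1][0] = (-2) / L[0][0] = -1.
Step 2: L[1][1] = √(1) = 1.
  L[2][0] = (-4) / L[0][0] = -2.
  L[2][1] = (-2) / L[1][1] = -2.
Step 3: L[2][2] = √(1) = 1.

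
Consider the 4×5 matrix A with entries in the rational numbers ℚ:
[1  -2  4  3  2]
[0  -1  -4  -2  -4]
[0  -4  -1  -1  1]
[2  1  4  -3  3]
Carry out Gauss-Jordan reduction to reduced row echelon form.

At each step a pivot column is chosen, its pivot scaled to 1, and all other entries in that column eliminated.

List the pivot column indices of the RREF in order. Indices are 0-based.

[1] R0 /= 1  ⇒  (1, -2, 4, 3, 2)
     R3 -= 2·R0  ⇒  (0, 5, -4, -9, -1)
[2] R1 /= -1  ⇒  (0, 1, 4, 2, 4)
     R0 -= -2·R1  ⇒  (1, 0, 12, 7, 10)
     R2 -= -4·R1  ⇒  (0, 0, 15, 7, 17)
     R3 -= 5·R1  ⇒  (0, 0, -24, -19, -21)
[3] R2 /= 15  ⇒  (0, 0, 1, 7/15, 17/15)
     R0 -= 12·R2  ⇒  (1, 0, 0, 7/5, -18/5)
     R1 -= 4·R2  ⇒  (0, 1, 0, 2/15, -8/15)
     R3 -= -24·R2  ⇒  (0, 0, 0, -39/5, 31/5)
[4] R3 /= -39/5  ⇒  (0, 0, 0, 1, -31/39)
     R0 -= 7/5·R3  ⇒  (1, 0, 0, 0, -97/39)
     R1 -= 2/15·R3  ⇒  (0, 1, 0, 0, -50/117)
     R2 -= 7/15·R3  ⇒  (0, 0, 1, 0, 176/117)

pivot columns: 0, 1, 2, 3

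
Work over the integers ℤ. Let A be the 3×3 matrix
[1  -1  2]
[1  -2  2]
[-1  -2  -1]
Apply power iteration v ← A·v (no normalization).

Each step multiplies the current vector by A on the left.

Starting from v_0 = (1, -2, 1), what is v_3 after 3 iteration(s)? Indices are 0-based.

v_0 = (1, -2, 1).
v_1 = A·v_0 = (5, 7, 2).
v_2 = A·v_1 = (2, -5, -21).
v_3 = A·v_2 = (-35, -30, 29).

v_3 = (-35, -30, 29)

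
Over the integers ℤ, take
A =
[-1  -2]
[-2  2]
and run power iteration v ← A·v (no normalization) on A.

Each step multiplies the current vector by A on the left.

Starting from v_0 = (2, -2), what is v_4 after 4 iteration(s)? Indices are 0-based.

v_0 = (2, -2).
v_1 = A·v_0 = (2, -8).
v_2 = A·v_1 = (14, -20).
v_3 = A·v_2 = (26, -68).
v_4 = A·v_3 = (110, -188).

v_4 = (110, -188)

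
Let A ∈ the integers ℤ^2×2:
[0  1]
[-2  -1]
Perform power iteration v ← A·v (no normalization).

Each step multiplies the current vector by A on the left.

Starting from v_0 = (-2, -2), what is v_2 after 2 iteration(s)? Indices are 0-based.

v_2 = (6, -2)

v_0 = (-2, -2).
v_1 = A·v_0 = (-2, 6).
v_2 = A·v_1 = (6, -2).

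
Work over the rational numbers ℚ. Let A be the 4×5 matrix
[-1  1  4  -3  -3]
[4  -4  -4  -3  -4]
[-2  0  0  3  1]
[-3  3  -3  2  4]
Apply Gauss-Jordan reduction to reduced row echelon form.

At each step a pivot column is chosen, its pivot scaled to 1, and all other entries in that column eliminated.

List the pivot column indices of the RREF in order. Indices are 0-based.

pivot columns: 0, 1, 2, 3

[1] R0 /= -1  ⇒  (1, -1, -4, 3, 3)
     R1 -= 4·R0  ⇒  (0, 0, 12, -15, -16)
     R2 -= -2·R0  ⇒  (0, -2, -8, 9, 7)
     R3 -= -3·R0  ⇒  (0, 0, -15, 11, 13)
[2] R1 <-> R2
[2] R1 /= -2  ⇒  (0, 1, 4, -9/2, -7/2)
     R0 -= -1·R1  ⇒  (1, 0, 0, -3/2, -1/2)
[3] R2 /= 12  ⇒  (0, 0, 1, -5/4, -4/3)
     R1 -= 4·R2  ⇒  (0, 1, 0, 1/2, 11/6)
     R3 -= -15·R2  ⇒  (0, 0, 0, -31/4, -7)
[4] R3 /= -31/4  ⇒  (0, 0, 0, 1, 28/31)
     R0 -= -3/2·R3  ⇒  (1, 0, 0, 0, 53/62)
     R1 -= 1/2·R3  ⇒  (0, 1, 0, 0, 257/186)
     R2 -= -5/4·R3  ⇒  (0, 0, 1, 0, -19/93)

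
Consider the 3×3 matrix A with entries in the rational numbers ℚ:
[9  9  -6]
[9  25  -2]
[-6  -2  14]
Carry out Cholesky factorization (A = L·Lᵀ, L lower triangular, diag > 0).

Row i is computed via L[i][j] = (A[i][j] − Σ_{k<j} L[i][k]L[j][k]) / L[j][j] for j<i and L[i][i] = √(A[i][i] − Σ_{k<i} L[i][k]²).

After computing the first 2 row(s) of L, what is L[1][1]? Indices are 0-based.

L[1][1] = 4

Step 1: L[0][0] = √(9) = 3.
  L[1][0] = (9) / L[0][0] = 3.
Step 2: L[1][1] = √(16) = 4.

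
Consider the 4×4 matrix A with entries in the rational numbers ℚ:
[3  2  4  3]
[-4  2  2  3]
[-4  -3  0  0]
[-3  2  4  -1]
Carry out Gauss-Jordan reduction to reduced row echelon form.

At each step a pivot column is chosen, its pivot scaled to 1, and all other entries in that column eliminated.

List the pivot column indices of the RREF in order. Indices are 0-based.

[1] R0 /= 3  ⇒  (1, 2/3, 4/3, 1)
     R1 -= -4·R0  ⇒  (0, 14/3, 22/3, 7)
     R2 -= -4·R0  ⇒  (0, -1/3, 16/3, 4)
     R3 -= -3·R0  ⇒  (0, 4, 8, 2)
[2] R1 /= 14/3  ⇒  (0, 1, 11/7, 3/2)
     R0 -= 2/3·R1  ⇒  (1, 0, 2/7, 0)
     R2 -= -1/3·R1  ⇒  (0, 0, 41/7, 9/2)
     R3 -= 4·R1  ⇒  (0, 0, 12/7, -4)
[3] R2 /= 41/7  ⇒  (0, 0, 1, 63/82)
     R0 -= 2/7·R2  ⇒  (1, 0, 0, -9/41)
     R1 -= 11/7·R2  ⇒  (0, 1, 0, 12/41)
     R3 -= 12/7·R2  ⇒  (0, 0, 0, -218/41)
[4] R3 /= -218/41  ⇒  (0, 0, 0, 1)
     R0 -= -9/41·R3  ⇒  (1, 0, 0, 0)
     R1 -= 12/41·R3  ⇒  (0, 1, 0, 0)
     R2 -= 63/82·R3  ⇒  (0, 0, 1, 0)

pivot columns: 0, 1, 2, 3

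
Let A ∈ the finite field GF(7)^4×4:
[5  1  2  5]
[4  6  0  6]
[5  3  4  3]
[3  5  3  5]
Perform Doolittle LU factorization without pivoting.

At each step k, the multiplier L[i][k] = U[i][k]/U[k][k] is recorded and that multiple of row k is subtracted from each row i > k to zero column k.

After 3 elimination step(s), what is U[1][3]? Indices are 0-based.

U[1][3] = 2

[col 0] pivot 5
  R1 -= 5*R0 → (0, 1, 4, 2)  (L[1][0] := 5)
  R2 -= 1*R0 → (0, 2, 2, 5)  (L[2][0] := 1)
  R3 -= 2*R0 → (0, 3, 6, 2)  (L[3][0] := 2)
[col 1] pivot 1
  R2 -= 2*R1 → (0, 0, 1, 1)  (L[2][1] := 2)
  R3 -= 3*R1 → (0, 0, 1, 3)  (L[3][1] := 3)
[col 2] pivot 1
  R3 -= 1*R2 → (0, 0, 0, 2)  (L[3][2] := 1)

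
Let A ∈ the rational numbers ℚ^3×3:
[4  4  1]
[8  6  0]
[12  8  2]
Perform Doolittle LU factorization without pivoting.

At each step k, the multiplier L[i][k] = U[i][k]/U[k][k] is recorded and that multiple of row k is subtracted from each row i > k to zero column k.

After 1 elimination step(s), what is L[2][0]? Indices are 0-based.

L[2][0] = 3

k=0: U[0][0]=4
  eliminate (1,0): mult=2, new row 1: (0, -2, -2); set L[1][0]=2
  eliminate (2,0): mult=3, new row 2: (0, -4, -1); set L[2][0]=3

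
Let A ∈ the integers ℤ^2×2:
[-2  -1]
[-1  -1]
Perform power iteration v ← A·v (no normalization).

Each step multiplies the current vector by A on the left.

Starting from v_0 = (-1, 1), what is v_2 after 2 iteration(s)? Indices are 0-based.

v_0 = (-1, 1).
v_1 = A·v_0 = (1, 0).
v_2 = A·v_1 = (-2, -1).

v_2 = (-2, -1)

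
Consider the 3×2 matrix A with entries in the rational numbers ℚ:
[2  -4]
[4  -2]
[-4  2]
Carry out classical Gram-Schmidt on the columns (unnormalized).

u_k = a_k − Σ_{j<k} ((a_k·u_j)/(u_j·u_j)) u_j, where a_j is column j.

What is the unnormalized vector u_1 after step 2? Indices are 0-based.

Step 1: u_0 = a_0 = (2, 4, -4).
Step 2: u_1 = a_1 − (-2/3)·u_0 = (-8/3, 2/3, -2/3).

u_1 = (-8/3, 2/3, -2/3)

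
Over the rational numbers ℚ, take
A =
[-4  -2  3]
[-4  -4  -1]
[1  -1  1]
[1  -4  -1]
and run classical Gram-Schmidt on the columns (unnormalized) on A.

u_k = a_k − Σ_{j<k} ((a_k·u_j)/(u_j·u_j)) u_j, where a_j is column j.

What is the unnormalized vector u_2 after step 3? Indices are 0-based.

Step 1: u_0 = a_0 = (-4, -4, 1, 1).
Step 2: u_1 = a_1 − (19/34)·u_0 = (4/17, -30/17, -53/34, -155/34).
Step 3: u_2 = a_2 − (-4/17)·u_0 − (62/299)·u_1 = (601/299, -471/299, 466/299, 54/299).

u_2 = (601/299, -471/299, 466/299, 54/299)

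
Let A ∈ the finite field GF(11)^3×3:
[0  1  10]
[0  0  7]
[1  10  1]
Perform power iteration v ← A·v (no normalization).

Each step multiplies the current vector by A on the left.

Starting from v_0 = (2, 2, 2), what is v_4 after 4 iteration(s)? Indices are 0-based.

v_4 = (7, 1, 8)

v_0 = (2, 2, 2).
v_1 = A·v_0 = (0, 3, 2).
v_2 = A·v_1 = (1, 3, 10).
v_3 = A·v_2 = (4, 4, 8).
v_4 = A·v_3 = (7, 1, 8).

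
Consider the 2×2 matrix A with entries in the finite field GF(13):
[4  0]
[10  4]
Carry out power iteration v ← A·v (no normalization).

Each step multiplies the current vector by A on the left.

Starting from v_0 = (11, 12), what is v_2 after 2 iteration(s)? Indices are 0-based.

v_2 = (7, 6)

v_0 = (11, 12).
v_1 = A·v_0 = (5, 2).
v_2 = A·v_1 = (7, 6).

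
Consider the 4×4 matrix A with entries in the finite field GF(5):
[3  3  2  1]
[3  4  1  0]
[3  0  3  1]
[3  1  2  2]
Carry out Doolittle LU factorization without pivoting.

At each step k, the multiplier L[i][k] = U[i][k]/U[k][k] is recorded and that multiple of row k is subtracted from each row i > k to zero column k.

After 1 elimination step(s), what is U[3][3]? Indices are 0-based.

Step 1: pivot at (0,0) is 3.
  row1 ← row1 − (1)·row0  ⇒  L[1][0]=1, U row1=(0, 1, 4, 4)
  row2 ← row2 − (1)·row0  ⇒  L[2][0]=1, U row2=(0, 2, 1, 0)
  row3 ← row3 − (1)·row0  ⇒  L[3][0]=1, U row3=(0, 3, 0, 1)

U[3][3] = 1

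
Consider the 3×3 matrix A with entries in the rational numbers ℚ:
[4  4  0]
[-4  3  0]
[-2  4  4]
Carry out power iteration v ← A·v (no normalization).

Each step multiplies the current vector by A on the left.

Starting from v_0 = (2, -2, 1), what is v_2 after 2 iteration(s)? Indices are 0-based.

v_0 = (2, -2, 1).
v_1 = A·v_0 = (0, -14, -8).
v_2 = A·v_1 = (-56, -42, -88).

v_2 = (-56, -42, -88)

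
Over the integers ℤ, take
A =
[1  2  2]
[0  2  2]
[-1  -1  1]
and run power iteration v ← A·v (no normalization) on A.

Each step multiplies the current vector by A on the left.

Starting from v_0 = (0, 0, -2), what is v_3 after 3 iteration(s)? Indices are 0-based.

v_0 = (0, 0, -2).
v_1 = A·v_0 = (-4, -4, -2).
v_2 = A·v_1 = (-16, -12, 6).
v_3 = A·v_2 = (-28, -12, 34).

v_3 = (-28, -12, 34)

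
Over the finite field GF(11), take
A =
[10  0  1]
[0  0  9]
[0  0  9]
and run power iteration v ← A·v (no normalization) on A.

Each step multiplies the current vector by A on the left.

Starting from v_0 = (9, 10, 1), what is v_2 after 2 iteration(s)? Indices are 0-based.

v_0 = (9, 10, 1).
v_1 = A·v_0 = (3, 9, 9).
v_2 = A·v_1 = (6, 4, 4).

v_2 = (6, 4, 4)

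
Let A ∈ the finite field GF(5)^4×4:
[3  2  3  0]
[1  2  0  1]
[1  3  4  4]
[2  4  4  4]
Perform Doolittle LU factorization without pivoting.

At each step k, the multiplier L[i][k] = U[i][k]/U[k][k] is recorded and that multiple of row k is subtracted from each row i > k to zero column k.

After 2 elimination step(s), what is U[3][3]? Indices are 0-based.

U[3][3] = 2

Step 1: pivot at (0,0) is 3.
  row1 ← row1 − (2)·row0  ⇒  L[1][0]=2, U row1=(0, 3, 4, 1)
  row2 ← row2 − (2)·row0  ⇒  L[2][0]=2, U row2=(0, 4, 3, 4)
  row3 ← row3 − (4)·row0  ⇒  L[3][0]=4, U row3=(0, 1, 2, 4)
Step 2: pivot at (1,1) is 3.
  row2 ← row2 − (3)·row1  ⇒  L[2][1]=3, U row2=(0, 0, 1, 1)
  row3 ← row3 − (2)·row1  ⇒  L[3][1]=2, U row3=(0, 0, 4, 2)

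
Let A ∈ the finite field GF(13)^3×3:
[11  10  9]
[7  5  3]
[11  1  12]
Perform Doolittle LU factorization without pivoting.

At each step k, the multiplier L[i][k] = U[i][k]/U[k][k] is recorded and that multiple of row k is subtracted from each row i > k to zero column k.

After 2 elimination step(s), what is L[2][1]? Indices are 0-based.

L[2][1] = 4

Step 1: pivot at (0,0) is 11.
  row1 ← row1 − (3)·row0  ⇒  L[1][0]=3, U row1=(0, 1, 2)
  row2 ← row2 − (1)·row0  ⇒  L[2][0]=1, U row2=(0, 4, 3)
Step 2: pivot at (1,1) is 1.
  row2 ← row2 − (4)·row1  ⇒  L[2][1]=4, U row2=(0, 0, 8)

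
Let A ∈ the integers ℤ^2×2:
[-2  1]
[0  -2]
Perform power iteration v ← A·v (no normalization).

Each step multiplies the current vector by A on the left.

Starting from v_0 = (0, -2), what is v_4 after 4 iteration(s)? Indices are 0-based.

v_4 = (64, -32)

v_0 = (0, -2).
v_1 = A·v_0 = (-2, 4).
v_2 = A·v_1 = (8, -8).
v_3 = A·v_2 = (-24, 16).
v_4 = A·v_3 = (64, -32).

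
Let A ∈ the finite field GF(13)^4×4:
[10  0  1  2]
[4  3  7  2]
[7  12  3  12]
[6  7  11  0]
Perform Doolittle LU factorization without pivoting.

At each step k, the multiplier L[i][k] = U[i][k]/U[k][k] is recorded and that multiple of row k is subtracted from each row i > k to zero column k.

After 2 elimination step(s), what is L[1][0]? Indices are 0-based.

Step 1: pivot at (0,0) is 10.
  row1 ← row1 − (3)·row0  ⇒  L[1][0]=3, U row1=(0, 3, 4, 9)
  row2 ← row2 − (2)·row0  ⇒  L[2][0]=2, U row2=(0, 12, 1, 8)
  row3 ← row3 − (11)·row0  ⇒  L[3][0]=11, U row3=(0, 7, 0, 4)
Step 2: pivot at (1,1) is 3.
  row2 ← row2 − (4)·row1  ⇒  L[2][1]=4, U row2=(0, 0, 11, 11)
  row3 ← row3 − (11)·row1  ⇒  L[3][1]=11, U row3=(0, 0, 8, 9)

L[1][0] = 3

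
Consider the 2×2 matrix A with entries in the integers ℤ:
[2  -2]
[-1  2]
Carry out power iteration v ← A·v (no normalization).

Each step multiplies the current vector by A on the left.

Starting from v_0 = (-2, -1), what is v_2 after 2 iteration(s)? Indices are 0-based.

v_2 = (-4, 2)

v_0 = (-2, -1).
v_1 = A·v_0 = (-2, 0).
v_2 = A·v_1 = (-4, 2).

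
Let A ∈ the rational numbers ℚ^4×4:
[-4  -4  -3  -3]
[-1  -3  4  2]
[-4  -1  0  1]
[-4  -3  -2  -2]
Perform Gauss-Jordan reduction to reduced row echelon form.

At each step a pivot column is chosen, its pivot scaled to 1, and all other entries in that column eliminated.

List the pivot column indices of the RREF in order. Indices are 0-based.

pivot columns: 0, 1, 2, 3

pivot(0,0)=-4: scale R0 → (1, 1, 3/4, 3/4)
  clear (1,0): R1 −= (-1)R0 → (0, -2, 19/4, 11/4)
  clear (2,0): R2 −= (-4)R0 → (0, 3, 3, 4)
  clear (3,0): R3 −= (-4)R0 → (0, 1, 1, 1)
pivot(1,1)=-2: scale R1 → (0, 1, -19/8, -11/8)
  clear (0,1): R0 −= (1)R1 → (1, 0, 25/8, 17/8)
  clear (2,1): R2 −= (3)R1 → (0, 0, 81/8, 65/8)
  clear (3,1): R3 −= (1)R1 → (0, 0, 27/8, 19/8)
pivot(2,2)=81/8: scale R2 → (0, 0, 1, 65/81)
  clear (0,2): R0 −= (25/8)R2 → (1, 0, 0, -31/81)
  clear (1,2): R1 −= (-19/8)R2 → (0, 1, 0, 43/81)
  clear (3,2): R3 −= (27/8)R2 → (0, 0, 0, -1/3)
pivot(3,3)=-1/3: scale R3 → (0, 0, 0, 1)
  clear (0,3): R0 −= (-31/81)R3 → (1, 0, 0, 0)
  clear (1,3): R1 −= (43/81)R3 → (0, 1, 0, 0)
  clear (2,3): R2 −= (65/81)R3 → (0, 0, 1, 0)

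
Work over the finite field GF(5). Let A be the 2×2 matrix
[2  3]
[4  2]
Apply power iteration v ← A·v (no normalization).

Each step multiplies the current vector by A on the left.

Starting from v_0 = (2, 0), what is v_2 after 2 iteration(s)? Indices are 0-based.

v_2 = (2, 2)

v_0 = (2, 0).
v_1 = A·v_0 = (4, 3).
v_2 = A·v_1 = (2, 2).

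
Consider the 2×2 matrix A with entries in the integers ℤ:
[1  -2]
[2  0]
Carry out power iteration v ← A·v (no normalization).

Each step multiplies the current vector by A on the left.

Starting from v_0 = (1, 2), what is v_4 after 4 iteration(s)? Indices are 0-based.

v_0 = (1, 2).
v_1 = A·v_0 = (-3, 2).
v_2 = A·v_1 = (-7, -6).
v_3 = A·v_2 = (5, -14).
v_4 = A·v_3 = (33, 10).

v_4 = (33, 10)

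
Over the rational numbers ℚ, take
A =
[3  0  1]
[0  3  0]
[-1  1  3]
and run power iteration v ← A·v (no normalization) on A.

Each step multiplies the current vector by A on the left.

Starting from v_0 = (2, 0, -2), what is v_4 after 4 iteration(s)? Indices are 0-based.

v_0 = (2, 0, -2).
v_1 = A·v_0 = (4, 0, -8).
v_2 = A·v_1 = (4, 0, -28).
v_3 = A·v_2 = (-16, 0, -88).
v_4 = A·v_3 = (-136, 0, -248).

v_4 = (-136, 0, -248)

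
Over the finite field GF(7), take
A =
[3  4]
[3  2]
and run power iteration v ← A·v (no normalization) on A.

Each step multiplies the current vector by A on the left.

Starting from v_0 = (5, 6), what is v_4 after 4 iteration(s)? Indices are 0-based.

v_0 = (5, 6).
v_1 = A·v_0 = (4, 6).
v_2 = A·v_1 = (1, 3).
v_3 = A·v_2 = (1, 2).
v_4 = A·v_3 = (4, 0).

v_4 = (4, 0)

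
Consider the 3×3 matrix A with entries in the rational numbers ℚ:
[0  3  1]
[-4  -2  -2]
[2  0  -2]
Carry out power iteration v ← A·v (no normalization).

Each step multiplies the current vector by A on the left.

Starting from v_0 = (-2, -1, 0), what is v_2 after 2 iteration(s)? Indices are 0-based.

v_2 = (26, 0, 2)

v_0 = (-2, -1, 0).
v_1 = A·v_0 = (-3, 10, -4).
v_2 = A·v_1 = (26, 0, 2).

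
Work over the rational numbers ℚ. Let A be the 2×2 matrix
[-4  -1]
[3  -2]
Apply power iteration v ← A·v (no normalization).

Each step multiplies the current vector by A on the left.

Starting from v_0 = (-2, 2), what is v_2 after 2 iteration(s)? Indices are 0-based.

v_2 = (-14, 38)

v_0 = (-2, 2).
v_1 = A·v_0 = (6, -10).
v_2 = A·v_1 = (-14, 38).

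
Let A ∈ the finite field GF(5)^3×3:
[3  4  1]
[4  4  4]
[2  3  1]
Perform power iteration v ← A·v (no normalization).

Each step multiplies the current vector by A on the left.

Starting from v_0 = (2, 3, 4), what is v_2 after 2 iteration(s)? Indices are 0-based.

v_2 = (2, 0, 4)

v_0 = (2, 3, 4).
v_1 = A·v_0 = (2, 1, 2).
v_2 = A·v_1 = (2, 0, 4).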